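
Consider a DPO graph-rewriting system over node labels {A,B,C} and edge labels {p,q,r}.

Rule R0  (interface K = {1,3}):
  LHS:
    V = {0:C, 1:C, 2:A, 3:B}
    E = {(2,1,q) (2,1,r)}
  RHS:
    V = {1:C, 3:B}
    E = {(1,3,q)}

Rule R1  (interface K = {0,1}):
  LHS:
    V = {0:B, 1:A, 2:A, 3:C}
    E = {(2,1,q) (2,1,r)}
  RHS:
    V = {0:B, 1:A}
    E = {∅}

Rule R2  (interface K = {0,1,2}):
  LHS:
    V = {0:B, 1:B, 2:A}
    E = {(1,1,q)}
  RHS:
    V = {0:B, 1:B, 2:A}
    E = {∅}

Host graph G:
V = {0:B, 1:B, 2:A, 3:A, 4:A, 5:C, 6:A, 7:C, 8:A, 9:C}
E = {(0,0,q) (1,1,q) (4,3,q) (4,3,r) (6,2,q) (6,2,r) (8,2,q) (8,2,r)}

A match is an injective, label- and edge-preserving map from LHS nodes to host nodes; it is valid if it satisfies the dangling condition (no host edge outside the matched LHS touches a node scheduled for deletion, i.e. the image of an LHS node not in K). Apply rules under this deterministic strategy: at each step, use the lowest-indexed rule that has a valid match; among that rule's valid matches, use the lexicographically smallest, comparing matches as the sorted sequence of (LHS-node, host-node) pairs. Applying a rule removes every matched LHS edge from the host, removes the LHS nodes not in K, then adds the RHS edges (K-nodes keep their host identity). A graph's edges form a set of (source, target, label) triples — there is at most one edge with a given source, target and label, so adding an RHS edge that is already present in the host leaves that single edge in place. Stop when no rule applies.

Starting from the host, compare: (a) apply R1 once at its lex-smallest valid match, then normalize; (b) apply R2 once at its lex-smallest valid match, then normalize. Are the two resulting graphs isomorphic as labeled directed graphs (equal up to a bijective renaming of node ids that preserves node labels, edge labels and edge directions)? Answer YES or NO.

Answer: YES

Derivation:
branch R1-first: apply at {0↦0, 1↦2, 2↦6, 3↦5} → |E|=6, then 4 more step(s) → NF |V|=4 |E|=0 V={0:B, 1:B, 2:A, 3:A} E=∅
branch R2-first: apply at {0↦0, 1↦1, 2↦2} → |E|=7, then 4 more step(s) → NF |V|=4 |E|=0 V={0:B, 1:B, 2:A, 3:A} E=∅
graphs isomorphic (equal up to label-preserving node renaming)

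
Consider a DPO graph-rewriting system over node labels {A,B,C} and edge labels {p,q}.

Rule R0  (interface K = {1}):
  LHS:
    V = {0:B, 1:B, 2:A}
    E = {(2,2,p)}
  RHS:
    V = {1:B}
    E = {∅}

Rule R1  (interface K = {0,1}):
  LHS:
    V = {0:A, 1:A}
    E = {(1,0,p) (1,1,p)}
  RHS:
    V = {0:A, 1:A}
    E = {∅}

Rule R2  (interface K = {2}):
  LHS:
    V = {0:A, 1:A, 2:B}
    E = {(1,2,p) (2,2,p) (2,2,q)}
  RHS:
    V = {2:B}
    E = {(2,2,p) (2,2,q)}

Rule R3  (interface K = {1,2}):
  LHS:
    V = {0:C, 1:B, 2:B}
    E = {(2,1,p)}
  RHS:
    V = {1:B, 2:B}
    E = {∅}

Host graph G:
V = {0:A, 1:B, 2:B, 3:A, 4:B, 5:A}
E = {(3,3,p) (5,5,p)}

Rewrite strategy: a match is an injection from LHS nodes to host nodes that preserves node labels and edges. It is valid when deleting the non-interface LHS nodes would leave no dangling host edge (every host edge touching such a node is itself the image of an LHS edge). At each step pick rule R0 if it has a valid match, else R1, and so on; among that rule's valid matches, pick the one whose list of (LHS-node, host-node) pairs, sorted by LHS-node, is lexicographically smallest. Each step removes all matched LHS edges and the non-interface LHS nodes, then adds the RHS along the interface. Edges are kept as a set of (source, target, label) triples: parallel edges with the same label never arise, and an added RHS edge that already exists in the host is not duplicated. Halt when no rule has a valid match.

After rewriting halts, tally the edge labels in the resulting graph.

initial: |V|=6 |E|=2  E = 3-p->3 5-p->5
step 1: apply R0 at {0↦1, 1↦2, 2↦3}  → |V|=4 |E|=1  E = 5-p->5
step 2: apply R0 at {0↦2, 1↦4, 2↦5}  → |V|=2 |E|=0  E = ∅
normal form: no rule applies after step 2
NF edges: []

Answer: (no edges)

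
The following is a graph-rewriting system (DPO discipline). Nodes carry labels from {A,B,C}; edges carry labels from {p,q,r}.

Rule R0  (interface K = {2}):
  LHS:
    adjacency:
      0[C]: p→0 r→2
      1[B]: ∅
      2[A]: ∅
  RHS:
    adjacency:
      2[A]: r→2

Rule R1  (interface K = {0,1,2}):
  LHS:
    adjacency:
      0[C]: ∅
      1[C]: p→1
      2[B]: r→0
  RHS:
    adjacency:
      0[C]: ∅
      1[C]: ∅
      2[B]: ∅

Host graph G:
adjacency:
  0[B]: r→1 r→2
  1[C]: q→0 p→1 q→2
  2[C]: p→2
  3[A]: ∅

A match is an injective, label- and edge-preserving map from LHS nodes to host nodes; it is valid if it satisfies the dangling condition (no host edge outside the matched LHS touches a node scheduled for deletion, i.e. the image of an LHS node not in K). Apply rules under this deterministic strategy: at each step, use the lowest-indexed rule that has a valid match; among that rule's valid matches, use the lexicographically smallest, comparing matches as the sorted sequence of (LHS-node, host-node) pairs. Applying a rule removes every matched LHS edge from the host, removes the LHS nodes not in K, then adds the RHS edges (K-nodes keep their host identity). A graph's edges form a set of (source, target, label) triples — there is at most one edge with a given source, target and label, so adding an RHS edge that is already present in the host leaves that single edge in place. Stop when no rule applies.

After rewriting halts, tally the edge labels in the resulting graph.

Answer: q:2

Derivation:
[0] host  ⇒  4 nodes, 6 edges  {0-r->1 0-r->2 1-q->0 1-p->1 1-q->2 2-p->2}
[1] R1 @ {0↦1, 1↦2, 2↦0}  ⇒  4 nodes, 4 edges  {0-r->2 1-q->0 1-p->1 1-q->2}
[2] R1 @ {0↦2, 1↦1, 2↦0}  ⇒  4 nodes, 2 edges  {1-q->0 1-q->2}
halt: no rule applies after step 2
NF edges: [(1, 0, 'q'), (1, 2, 'q')]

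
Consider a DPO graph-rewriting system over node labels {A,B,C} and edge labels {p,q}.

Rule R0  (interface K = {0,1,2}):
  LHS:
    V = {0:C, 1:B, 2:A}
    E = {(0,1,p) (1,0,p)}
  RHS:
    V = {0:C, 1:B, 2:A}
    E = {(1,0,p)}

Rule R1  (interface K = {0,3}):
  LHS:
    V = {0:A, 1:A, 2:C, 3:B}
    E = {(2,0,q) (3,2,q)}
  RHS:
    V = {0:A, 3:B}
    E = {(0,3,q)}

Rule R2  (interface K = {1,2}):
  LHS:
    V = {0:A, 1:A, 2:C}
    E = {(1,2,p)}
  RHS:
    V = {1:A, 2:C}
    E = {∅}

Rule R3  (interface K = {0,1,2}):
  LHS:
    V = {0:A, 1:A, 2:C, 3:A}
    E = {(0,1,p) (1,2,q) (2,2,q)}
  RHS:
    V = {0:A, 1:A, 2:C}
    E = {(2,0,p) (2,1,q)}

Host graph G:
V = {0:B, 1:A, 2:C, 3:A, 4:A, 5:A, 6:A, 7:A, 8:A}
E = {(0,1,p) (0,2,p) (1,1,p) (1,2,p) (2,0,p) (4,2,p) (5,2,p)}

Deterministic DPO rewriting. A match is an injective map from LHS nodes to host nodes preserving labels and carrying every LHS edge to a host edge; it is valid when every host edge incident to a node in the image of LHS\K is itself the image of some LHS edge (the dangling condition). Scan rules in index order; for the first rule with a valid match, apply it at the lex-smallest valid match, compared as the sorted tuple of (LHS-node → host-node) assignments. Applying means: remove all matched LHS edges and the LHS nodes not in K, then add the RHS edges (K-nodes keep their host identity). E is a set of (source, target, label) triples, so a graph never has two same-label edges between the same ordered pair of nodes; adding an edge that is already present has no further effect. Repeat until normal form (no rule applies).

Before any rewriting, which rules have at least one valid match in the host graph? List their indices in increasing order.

R0: 7 valid matches — {0↦2, 1↦0, 2↦1}, {0↦2, 1↦0, 2↦3}, {0↦2, 1↦0, 2↦4} (+4 more)
R1: no valid match — LHS pattern not found
R2: 12 valid matches — {0↦3, 1↦1, 2↦2}, {0↦3, 1↦4, 2↦2}, {0↦3, 1↦5, 2↦2} (+9 more)
R3: no valid match — LHS pattern not found

Answer: [R0,R2]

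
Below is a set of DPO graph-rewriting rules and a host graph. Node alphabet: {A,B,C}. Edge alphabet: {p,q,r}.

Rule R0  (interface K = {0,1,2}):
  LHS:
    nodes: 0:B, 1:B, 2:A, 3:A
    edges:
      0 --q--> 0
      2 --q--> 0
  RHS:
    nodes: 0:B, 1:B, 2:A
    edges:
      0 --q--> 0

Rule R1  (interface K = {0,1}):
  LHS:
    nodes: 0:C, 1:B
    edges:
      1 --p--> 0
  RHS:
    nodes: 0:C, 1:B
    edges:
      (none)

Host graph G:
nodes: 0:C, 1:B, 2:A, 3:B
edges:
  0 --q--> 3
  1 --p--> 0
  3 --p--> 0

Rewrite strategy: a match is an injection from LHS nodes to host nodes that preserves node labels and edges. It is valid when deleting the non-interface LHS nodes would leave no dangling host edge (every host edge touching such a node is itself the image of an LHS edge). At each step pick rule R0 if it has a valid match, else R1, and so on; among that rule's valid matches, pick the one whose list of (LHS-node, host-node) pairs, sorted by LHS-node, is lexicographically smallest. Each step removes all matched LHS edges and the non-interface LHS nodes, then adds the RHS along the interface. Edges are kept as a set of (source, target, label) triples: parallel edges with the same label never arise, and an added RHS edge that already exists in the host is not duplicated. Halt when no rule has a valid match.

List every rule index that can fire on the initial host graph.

Answer: [R1]

Rewrite trace:
R0: no valid match — LHS pattern not found
R1: 2 valid matches — {0↦0, 1↦1}, {0↦0, 1↦3}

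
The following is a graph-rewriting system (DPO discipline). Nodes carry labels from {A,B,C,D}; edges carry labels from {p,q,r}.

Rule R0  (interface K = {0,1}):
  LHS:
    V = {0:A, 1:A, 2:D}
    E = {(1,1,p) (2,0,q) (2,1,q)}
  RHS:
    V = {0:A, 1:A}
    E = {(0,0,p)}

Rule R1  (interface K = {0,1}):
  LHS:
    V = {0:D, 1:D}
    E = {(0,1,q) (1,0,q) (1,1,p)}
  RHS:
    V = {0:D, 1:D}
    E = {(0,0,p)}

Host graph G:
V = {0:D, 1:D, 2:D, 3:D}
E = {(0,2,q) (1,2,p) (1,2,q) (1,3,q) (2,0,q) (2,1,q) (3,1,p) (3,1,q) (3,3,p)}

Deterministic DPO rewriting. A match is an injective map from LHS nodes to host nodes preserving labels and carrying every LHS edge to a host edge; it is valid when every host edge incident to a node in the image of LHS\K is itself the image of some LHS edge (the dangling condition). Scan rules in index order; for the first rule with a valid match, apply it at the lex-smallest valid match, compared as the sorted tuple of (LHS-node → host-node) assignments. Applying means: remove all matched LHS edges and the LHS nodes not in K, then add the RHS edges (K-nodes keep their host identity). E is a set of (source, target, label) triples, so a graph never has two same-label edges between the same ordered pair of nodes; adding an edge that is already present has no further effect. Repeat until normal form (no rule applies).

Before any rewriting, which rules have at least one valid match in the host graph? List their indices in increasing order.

R0: no valid match — LHS pattern not found
R1: 1 valid match — {0↦1, 1↦3}

Answer: [R1]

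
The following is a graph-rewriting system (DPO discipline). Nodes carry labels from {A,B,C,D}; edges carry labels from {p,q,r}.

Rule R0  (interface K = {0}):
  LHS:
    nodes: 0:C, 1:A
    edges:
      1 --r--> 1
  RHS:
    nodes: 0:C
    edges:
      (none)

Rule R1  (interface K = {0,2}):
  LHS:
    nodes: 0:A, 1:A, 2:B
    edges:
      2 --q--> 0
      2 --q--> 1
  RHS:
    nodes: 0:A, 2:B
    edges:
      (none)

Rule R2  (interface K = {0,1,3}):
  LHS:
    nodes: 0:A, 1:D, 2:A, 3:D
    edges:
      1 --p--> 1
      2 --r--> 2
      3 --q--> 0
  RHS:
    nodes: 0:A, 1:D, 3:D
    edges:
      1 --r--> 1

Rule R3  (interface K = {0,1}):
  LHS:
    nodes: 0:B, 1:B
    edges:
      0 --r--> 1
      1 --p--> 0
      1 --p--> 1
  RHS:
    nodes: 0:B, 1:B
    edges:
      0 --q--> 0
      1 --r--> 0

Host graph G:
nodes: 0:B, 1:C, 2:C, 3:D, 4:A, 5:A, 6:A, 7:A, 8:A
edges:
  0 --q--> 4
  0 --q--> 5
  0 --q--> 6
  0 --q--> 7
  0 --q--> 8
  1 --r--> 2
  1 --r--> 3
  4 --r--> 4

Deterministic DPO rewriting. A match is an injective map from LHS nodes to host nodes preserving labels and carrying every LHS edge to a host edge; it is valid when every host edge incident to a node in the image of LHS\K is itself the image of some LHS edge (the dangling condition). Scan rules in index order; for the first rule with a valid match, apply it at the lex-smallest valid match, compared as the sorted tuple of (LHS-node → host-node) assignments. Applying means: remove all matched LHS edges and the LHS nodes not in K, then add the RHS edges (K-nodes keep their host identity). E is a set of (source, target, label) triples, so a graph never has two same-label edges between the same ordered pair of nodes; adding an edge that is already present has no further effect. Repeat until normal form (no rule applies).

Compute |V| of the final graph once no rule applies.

initial: |V|=9 |E|=8  E = 0-q->4 0-q->5 0-q->6 0-q->7 0-q->8 1-r->2 1-r->3 4-r->4
step 1: apply R1 at {0↦4, 1↦5, 2↦0}  → |V|=8 |E|=6  E = 0-q->6 0-q->7 0-q->8 1-r->2 1-r->3 4-r->4
step 2: apply R0 at {0↦1, 1↦4}  → |V|=7 |E|=5  E = 0-q->6 0-q->7 0-q->8 1-r->2 1-r->3
step 3: apply R1 at {0↦6, 1↦7, 2↦0}  → |V|=6 |E|=3  E = 0-q->8 1-r->2 1-r->3
final graph: no rule applies after step 3
NF nodes: {0:B, 1:C, 2:C, 3:D, 6:A, 8:A}

Answer: 6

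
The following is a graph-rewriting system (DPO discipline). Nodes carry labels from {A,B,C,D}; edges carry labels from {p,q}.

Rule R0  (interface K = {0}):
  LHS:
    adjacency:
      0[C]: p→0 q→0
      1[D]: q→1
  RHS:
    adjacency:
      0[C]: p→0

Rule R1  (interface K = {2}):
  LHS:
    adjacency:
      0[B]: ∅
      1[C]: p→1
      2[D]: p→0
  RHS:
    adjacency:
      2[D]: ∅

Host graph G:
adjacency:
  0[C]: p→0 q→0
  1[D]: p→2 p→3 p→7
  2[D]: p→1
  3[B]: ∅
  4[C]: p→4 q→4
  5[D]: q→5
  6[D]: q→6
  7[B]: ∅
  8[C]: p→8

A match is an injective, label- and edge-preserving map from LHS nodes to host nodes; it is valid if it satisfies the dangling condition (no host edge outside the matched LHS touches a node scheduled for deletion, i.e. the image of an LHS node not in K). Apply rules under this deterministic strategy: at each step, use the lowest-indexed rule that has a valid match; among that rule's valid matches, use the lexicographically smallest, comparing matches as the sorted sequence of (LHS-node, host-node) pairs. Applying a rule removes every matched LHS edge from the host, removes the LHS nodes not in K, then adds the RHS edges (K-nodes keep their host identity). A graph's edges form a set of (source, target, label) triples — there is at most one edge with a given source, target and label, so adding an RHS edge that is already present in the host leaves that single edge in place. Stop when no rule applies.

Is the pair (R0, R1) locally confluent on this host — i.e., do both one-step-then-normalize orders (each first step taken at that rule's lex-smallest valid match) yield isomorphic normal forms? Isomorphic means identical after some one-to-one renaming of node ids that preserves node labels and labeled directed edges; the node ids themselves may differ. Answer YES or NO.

branch R0-first: apply at {0↦0, 1↦5} → |E|=9, then 3 more step(s) → NF |V|=3 |E|=3 V={1:D, 2:D, 8:C} E=1-p->2 2-p->1 8-p->8
branch R1-first: apply at {0↦3, 1↦8, 2↦1} → |E|=9, then 3 more step(s) → NF |V|=3 |E|=3 V={1:D, 2:D, 4:C} E=1-p->2 2-p->1 4-p->4
graphs isomorphic (equal up to label-preserving node renaming)

Answer: YES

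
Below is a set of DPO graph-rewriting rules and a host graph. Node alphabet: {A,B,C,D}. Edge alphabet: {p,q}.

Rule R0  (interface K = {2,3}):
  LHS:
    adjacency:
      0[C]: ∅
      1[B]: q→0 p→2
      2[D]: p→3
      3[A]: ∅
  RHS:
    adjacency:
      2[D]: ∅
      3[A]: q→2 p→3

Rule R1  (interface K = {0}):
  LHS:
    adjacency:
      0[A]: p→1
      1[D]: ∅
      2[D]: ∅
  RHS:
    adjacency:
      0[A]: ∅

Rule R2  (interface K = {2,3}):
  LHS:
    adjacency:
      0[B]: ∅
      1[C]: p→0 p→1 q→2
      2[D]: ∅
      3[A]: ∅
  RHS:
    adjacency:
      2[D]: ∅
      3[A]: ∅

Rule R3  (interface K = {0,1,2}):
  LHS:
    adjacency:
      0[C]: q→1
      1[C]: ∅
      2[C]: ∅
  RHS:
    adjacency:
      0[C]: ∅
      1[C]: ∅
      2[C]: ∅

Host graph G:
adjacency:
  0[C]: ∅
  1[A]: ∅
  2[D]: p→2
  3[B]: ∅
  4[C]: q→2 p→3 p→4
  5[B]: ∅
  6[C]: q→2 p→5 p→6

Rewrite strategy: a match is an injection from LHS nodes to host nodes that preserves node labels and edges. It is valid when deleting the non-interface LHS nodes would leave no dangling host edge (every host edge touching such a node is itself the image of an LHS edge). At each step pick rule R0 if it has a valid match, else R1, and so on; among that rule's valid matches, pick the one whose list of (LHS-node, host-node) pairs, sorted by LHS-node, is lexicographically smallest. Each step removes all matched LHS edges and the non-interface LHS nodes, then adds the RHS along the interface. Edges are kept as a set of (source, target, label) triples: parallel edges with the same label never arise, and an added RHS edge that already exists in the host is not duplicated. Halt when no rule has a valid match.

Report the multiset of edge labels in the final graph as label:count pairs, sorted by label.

Answer: p:1

Derivation:
[0] host  ⇒  7 nodes, 7 edges  {2-p->2 4-q->2 4-p->3 4-p->4 6-q->2 6-p->5 6-p->6}
[1] R2 @ {0↦3, 1↦4, 2↦2, 3↦1}  ⇒  5 nodes, 4 edges  {2-p->2 6-q->2 6-p->5 6-p->6}
[2] R2 @ {0↦5, 1↦6, 2↦2, 3↦1}  ⇒  3 nodes, 1 edges  {2-p->2}
normal form: no rule applies after step 2
NF edges: [(2, 2, 'p')]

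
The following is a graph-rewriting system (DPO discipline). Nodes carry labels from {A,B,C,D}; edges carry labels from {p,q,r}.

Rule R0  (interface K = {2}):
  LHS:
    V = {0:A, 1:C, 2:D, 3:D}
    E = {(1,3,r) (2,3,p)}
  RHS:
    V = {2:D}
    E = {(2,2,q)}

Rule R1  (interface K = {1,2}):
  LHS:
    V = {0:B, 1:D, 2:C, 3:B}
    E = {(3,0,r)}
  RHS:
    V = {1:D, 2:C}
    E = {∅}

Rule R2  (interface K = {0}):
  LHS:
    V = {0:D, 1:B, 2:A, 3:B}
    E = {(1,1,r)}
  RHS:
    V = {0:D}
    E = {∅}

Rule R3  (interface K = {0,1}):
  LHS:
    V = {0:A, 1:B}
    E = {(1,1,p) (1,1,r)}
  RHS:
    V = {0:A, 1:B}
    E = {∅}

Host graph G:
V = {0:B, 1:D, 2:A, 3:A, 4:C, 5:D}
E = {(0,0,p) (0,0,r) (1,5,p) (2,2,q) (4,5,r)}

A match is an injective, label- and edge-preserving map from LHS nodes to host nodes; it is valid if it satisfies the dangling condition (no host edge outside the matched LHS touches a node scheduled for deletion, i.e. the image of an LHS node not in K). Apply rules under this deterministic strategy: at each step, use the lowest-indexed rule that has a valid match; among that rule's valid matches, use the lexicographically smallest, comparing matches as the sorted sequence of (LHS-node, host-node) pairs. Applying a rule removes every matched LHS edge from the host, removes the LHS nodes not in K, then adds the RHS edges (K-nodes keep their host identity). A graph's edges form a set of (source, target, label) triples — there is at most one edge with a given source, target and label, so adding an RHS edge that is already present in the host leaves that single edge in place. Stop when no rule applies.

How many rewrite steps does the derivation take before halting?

Answer: 2

Derivation:
initial: |V|=6 |E|=5  E = 0-p->0 0-r->0 1-p->5 2-q->2 4-r->5
step 1: apply R0 at {0↦3, 1↦4, 2↦1, 3↦5}  → |V|=3 |E|=4  E = 0-p->0 0-r->0 1-q->1 2-q->2
step 2: apply R3 at {0↦2, 1↦0}  → |V|=3 |E|=2  E = 1-q->1 2-q->2
final graph: no rule applies after step 2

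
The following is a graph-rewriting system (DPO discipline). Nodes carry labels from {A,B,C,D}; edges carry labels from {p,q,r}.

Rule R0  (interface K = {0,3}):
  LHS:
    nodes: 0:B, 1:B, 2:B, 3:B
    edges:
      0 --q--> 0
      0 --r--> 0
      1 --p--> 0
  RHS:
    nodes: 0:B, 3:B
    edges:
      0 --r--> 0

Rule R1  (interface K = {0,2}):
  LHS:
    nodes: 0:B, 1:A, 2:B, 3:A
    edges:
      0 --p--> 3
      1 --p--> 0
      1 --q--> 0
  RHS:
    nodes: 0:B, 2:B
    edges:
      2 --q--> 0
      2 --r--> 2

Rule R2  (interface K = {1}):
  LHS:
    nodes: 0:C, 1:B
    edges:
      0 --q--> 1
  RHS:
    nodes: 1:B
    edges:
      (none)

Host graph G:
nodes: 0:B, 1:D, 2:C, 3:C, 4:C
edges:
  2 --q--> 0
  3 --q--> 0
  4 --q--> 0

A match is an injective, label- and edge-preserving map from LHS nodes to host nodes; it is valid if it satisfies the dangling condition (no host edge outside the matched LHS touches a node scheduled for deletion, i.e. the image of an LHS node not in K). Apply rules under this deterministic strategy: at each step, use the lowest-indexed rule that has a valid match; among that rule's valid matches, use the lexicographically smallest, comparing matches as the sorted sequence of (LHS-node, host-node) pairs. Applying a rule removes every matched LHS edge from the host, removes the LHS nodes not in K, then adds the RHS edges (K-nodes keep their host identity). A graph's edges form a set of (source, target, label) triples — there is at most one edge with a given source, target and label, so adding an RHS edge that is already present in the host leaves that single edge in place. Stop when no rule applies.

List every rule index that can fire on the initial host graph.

R0: no valid match — LHS pattern not found
R1: no valid match — LHS pattern not found
R2: 3 valid matches — {0↦2, 1↦0}, {0↦3, 1↦0}, {0↦4, 1↦0}

Answer: [R2]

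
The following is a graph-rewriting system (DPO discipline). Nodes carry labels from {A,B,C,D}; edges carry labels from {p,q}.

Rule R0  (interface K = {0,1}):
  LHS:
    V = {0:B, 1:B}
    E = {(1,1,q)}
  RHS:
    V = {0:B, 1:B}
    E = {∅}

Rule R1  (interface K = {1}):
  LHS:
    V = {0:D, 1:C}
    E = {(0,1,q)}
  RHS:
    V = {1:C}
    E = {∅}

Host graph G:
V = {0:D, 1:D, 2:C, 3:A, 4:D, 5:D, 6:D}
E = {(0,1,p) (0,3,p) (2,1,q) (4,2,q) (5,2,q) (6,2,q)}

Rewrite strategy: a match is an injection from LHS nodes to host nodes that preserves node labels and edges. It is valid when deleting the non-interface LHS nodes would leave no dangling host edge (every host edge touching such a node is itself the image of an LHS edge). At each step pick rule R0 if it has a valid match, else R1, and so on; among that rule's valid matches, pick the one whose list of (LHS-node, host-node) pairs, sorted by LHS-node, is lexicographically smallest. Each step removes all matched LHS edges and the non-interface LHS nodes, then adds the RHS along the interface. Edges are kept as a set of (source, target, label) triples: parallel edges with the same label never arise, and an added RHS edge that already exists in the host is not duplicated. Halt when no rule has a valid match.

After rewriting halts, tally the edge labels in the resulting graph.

start.  V:7 E:6  edges: 0-p->1 0-p->3 2-q->1 4-q->2 5-q->2 6-q->2
1. fire R1 via {0↦4, 1↦2}  →  V:6 E:5  edges: 0-p->1 0-p->3 2-q->1 5-q->2 6-q->2
2. fire R1 via {0↦5, 1↦2}  →  V:5 E:4  edges: 0-p->1 0-p->3 2-q->1 6-q->2
3. fire R1 via {0↦6, 1↦2}  →  V:4 E:3  edges: 0-p->1 0-p->3 2-q->1
normal form: no rule applies after step 3
NF edges: [(0, 1, 'p'), (0, 3, 'p'), (2, 1, 'q')]

Answer: p:2 q:1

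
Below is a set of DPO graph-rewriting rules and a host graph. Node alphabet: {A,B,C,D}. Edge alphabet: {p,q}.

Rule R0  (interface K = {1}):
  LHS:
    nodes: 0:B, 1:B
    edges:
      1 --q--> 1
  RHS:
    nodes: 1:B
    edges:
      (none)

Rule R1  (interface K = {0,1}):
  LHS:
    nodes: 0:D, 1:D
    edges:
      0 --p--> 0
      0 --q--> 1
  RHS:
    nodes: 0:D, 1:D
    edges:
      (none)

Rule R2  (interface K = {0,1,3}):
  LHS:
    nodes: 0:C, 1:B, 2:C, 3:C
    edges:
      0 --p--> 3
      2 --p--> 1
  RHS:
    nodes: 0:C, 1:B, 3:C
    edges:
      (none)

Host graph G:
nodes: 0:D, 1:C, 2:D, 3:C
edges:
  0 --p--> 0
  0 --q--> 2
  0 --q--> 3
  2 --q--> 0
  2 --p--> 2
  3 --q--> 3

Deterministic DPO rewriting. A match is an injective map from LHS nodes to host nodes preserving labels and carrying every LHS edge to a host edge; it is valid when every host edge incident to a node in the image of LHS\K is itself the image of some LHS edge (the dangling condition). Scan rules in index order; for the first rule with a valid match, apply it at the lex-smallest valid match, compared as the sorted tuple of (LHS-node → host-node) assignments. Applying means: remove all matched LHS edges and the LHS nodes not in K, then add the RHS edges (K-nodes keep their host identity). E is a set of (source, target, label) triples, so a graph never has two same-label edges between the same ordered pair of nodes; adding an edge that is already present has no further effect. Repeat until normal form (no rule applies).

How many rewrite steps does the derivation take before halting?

[0] host  ⇒  4 nodes, 6 edges  {0-p->0 0-q->2 0-q->3 2-q->0 2-p->2 3-q->3}
[1] R1 @ {0↦0, 1↦2}  ⇒  4 nodes, 4 edges  {0-q->3 2-q->0 2-p->2 3-q->3}
[2] R1 @ {0↦2, 1↦0}  ⇒  4 nodes, 2 edges  {0-q->3 3-q->3}
normal form: no rule applies after step 2

Answer: 2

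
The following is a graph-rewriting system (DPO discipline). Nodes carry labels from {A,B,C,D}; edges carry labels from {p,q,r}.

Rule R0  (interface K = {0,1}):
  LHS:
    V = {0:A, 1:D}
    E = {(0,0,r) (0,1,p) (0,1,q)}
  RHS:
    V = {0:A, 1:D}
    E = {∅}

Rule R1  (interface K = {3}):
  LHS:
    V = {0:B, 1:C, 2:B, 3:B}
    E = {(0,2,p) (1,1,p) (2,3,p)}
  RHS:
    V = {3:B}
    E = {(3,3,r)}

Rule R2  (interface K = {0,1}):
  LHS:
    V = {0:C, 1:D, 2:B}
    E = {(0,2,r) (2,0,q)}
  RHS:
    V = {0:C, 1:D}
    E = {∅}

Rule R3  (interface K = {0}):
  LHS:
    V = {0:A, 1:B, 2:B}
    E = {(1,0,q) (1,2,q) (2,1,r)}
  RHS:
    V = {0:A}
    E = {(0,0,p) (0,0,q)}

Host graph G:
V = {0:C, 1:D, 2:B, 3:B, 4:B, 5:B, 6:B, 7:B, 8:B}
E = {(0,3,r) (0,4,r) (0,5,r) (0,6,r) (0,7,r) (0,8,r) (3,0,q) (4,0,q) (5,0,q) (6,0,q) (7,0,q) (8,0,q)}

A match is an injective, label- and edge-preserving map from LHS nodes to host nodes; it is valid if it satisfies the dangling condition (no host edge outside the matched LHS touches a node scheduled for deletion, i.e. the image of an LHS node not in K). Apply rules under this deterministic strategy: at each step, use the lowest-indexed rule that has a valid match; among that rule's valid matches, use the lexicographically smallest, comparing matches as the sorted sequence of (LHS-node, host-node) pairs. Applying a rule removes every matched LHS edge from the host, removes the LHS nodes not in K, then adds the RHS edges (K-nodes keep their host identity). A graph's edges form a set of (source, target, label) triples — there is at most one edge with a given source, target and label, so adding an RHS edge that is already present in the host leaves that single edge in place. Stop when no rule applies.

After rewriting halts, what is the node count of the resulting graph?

start.  V:9 E:12  edges: 0-r->3 0-r->4 0-r->5 0-r->6 0-r->7 0-r->8 3-q->0 4-q->0 5-q->0 6-q->0 7-q->0 8-q->0
1. fire R2 via {0↦0, 1↦1, 2↦3}  →  V:8 E:10  edges: 0-r->4 0-r->5 0-r->6 0-r->7 0-r->8 4-q->0 5-q->0 6-q->0 7-q->0 8-q->0
2. fire R2 via {0↦0, 1↦1, 2↦4}  →  V:7 E:8  edges: 0-r->5 0-r->6 0-r->7 0-r->8 5-q->0 6-q->0 7-q->0 8-q->0
3. fire R2 via {0↦0, 1↦1, 2↦5}  →  V:6 E:6  edges: 0-r->6 0-r->7 0-r->8 6-q->0 7-q->0 8-q->0
4. fire R2 via {0↦0, 1↦1, 2↦6}  →  V:5 E:4  edges: 0-r->7 0-r->8 7-q->0 8-q->0
5. fire R2 via {0↦0, 1↦1, 2↦7}  →  V:4 E:2  edges: 0-r->8 8-q->0
6. fire R2 via {0↦0, 1↦1, 2↦8}  →  V:3 E:0  edges: ∅
final graph: no rule applies after step 6
NF nodes: {0:C, 1:D, 2:B}

Answer: 3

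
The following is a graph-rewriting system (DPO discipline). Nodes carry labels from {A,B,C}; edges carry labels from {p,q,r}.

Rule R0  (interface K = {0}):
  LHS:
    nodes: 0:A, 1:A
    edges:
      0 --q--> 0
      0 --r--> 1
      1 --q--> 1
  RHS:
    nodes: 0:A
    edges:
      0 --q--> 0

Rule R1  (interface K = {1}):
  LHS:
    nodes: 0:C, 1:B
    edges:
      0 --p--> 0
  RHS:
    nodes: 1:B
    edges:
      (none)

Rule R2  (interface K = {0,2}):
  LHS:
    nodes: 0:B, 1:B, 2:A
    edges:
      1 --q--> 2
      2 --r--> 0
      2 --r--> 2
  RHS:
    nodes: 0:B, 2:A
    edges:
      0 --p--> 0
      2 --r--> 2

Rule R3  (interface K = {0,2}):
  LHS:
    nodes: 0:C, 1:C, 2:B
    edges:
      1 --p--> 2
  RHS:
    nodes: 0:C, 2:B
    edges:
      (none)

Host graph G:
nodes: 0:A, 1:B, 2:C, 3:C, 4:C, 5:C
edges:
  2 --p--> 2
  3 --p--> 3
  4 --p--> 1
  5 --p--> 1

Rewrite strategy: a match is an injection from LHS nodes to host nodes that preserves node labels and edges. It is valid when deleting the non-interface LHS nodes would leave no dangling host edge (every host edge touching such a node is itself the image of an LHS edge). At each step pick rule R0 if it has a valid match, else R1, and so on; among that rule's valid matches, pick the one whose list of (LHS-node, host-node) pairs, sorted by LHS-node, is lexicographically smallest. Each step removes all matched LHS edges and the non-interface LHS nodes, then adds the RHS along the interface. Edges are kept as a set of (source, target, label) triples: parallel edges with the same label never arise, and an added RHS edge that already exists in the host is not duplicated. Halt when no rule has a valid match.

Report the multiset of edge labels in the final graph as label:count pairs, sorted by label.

[0] host  ⇒  6 nodes, 4 edges  {2-p->2 3-p->3 4-p->1 5-p->1}
[1] R1 @ {0↦2, 1↦1}  ⇒  5 nodes, 3 edges  {3-p->3 4-p->1 5-p->1}
[2] R1 @ {0↦3, 1↦1}  ⇒  4 nodes, 2 edges  {4-p->1 5-p->1}
[3] R3 @ {0↦4, 1↦5, 2↦1}  ⇒  3 nodes, 1 edges  {4-p->1}
normal form: no rule applies after step 3
NF edges: [(4, 1, 'p')]

Answer: p:1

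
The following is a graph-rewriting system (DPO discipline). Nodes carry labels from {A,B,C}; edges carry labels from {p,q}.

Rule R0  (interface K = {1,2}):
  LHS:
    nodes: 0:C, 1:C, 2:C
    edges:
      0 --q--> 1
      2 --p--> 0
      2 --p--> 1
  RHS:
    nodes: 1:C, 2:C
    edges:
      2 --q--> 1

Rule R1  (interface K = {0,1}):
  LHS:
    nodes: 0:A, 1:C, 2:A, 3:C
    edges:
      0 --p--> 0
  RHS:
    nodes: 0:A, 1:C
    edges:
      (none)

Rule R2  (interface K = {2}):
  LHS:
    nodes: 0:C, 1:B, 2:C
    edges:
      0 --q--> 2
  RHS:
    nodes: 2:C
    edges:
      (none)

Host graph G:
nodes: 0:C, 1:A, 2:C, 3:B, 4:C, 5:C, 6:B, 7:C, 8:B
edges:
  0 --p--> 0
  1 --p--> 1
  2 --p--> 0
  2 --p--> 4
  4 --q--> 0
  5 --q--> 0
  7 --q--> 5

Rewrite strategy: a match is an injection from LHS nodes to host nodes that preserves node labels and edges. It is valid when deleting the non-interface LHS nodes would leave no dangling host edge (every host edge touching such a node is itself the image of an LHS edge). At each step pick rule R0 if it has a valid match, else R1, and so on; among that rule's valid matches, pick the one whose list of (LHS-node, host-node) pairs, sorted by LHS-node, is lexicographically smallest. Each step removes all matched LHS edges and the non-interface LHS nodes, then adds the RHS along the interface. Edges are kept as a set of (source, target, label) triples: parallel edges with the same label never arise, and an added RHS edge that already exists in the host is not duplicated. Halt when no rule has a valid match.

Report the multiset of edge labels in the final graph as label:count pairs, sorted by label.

initial: |V|=9 |E|=7  E = 0-p->0 1-p->1 2-p->0 2-p->4 4-q->0 5-q->0 7-q->5
step 1: apply R0 at {0↦4, 1↦0, 2↦2}  → |V|=8 |E|=5  E = 0-p->0 1-p->1 2-q->0 5-q->0 7-q->5
step 2: apply R2 at {0↦2, 1↦3, 2↦0}  → |V|=6 |E|=4  E = 0-p->0 1-p->1 5-q->0 7-q->5
step 3: apply R2 at {0↦7, 1↦6, 2↦5}  → |V|=4 |E|=3  E = 0-p->0 1-p->1 5-q->0
step 4: apply R2 at {0↦5, 1↦8, 2↦0}  → |V|=2 |E|=2  E = 0-p->0 1-p->1
final graph: no rule applies after step 4
NF edges: [(0, 0, 'p'), (1, 1, 'p')]

Answer: p:2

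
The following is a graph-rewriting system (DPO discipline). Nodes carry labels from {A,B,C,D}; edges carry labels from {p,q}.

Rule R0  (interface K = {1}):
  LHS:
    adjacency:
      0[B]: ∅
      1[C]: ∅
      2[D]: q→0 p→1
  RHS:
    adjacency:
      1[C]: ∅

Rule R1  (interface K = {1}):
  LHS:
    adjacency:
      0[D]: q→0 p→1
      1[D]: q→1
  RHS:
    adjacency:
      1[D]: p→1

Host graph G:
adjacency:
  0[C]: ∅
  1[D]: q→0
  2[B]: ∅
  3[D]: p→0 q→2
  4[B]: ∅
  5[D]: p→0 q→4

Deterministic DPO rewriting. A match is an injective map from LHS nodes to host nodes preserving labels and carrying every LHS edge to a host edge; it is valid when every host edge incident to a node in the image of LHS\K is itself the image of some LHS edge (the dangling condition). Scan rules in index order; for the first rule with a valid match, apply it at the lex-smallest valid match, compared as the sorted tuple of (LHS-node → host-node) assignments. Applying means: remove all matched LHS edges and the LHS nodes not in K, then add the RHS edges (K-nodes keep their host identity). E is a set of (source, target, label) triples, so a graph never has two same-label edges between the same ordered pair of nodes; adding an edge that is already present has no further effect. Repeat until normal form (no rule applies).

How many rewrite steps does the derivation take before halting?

Answer: 2

Steps:
initial: |V|=6 |E|=5  E = 1-q->0 3-p->0 3-q->2 5-p->0 5-q->4
step 1: apply R0 at {0↦2, 1↦0, 2↦3}  → |V|=4 |E|=3  E = 1-q->0 5-p->0 5-q->4
step 2: apply R0 at {0↦4, 1↦0, 2↦5}  → |V|=2 |E|=1  E = 1-q->0
final graph: no rule applies after step 2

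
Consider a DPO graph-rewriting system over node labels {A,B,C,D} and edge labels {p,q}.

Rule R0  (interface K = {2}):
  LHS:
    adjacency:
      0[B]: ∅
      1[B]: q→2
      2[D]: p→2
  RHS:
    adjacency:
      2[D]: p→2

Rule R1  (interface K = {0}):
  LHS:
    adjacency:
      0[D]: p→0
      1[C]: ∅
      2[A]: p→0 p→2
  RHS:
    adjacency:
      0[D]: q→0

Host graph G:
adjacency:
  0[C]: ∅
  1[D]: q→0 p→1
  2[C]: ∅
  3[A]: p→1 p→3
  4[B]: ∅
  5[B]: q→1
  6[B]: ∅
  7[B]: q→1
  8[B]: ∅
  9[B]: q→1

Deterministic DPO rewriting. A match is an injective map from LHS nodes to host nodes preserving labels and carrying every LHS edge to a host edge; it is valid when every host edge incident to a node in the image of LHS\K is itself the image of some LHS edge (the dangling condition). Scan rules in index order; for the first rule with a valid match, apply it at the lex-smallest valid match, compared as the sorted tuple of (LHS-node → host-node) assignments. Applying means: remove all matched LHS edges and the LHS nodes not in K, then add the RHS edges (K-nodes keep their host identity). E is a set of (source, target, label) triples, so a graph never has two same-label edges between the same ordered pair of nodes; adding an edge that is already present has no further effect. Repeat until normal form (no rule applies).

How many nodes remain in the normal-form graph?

[0] host  ⇒  10 nodes, 7 edges  {1-q->0 1-p->1 3-p->1 3-p->3 5-q->1 7-q->1 9-q->1}
[1] R0 @ {0↦4, 1↦5, 2↦1}  ⇒  8 nodes, 6 edges  {1-q->0 1-p->1 3-p->1 3-p->3 7-q->1 9-q->1}
[2] R0 @ {0↦6, 1↦7, 2↦1}  ⇒  6 nodes, 5 edges  {1-q->0 1-p->1 3-p->1 3-p->3 9-q->1}
[3] R0 @ {0↦8, 1↦9, 2↦1}  ⇒  4 nodes, 4 edges  {1-q->0 1-p->1 3-p->1 3-p->3}
[4] R1 @ {0↦1, 1↦2, 2↦3}  ⇒  2 nodes, 2 edges  {1-q->0 1-q->1}
final graph: no rule applies after step 4
NF nodes: {0:C, 1:D}

Answer: 2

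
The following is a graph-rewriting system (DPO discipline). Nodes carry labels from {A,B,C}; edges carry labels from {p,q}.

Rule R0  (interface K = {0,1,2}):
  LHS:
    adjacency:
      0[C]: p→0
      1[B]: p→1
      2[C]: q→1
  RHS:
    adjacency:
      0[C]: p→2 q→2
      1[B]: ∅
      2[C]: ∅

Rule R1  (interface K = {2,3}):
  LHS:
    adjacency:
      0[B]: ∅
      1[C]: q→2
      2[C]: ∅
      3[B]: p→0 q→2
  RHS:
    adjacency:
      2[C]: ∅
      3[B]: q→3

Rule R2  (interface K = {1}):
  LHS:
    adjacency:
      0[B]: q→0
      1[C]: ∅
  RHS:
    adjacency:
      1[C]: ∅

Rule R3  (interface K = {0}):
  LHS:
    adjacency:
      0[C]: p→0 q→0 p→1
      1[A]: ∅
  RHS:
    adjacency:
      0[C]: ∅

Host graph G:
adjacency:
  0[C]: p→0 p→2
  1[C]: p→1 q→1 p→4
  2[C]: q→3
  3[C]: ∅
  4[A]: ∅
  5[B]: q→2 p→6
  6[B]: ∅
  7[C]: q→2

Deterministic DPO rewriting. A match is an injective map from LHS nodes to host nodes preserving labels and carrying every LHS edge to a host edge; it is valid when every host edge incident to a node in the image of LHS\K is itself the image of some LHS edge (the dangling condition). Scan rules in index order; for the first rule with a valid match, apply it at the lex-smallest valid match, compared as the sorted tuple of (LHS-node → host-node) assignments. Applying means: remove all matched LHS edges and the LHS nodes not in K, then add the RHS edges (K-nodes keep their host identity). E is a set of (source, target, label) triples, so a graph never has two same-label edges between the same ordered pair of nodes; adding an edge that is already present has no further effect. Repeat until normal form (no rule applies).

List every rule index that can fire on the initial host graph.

R0: no valid match — LHS pattern not found
R1: 1 valid match — {0↦6, 1↦7, 2↦2, 3↦5}
R2: no valid match — LHS pattern not found
R3: 1 valid match — {0↦1, 1↦4}

Answer: [R1,R3]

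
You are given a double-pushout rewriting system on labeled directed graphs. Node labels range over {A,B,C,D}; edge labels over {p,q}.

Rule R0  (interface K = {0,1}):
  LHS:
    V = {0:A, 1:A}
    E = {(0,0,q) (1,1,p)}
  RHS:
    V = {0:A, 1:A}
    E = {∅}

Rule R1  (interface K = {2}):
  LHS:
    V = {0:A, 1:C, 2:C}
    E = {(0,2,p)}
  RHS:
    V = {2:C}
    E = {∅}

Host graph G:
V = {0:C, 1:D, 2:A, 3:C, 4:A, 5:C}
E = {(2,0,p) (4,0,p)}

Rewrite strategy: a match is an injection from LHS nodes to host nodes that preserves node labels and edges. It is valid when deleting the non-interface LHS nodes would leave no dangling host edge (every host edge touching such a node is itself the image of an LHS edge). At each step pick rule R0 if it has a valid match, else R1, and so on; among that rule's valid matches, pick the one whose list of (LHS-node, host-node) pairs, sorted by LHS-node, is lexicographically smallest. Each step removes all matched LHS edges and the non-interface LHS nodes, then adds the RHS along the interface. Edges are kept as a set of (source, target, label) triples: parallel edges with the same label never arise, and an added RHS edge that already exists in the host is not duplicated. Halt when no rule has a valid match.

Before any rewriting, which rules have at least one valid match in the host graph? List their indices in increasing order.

R0: no valid match — LHS pattern not found
R1: 4 valid matches — {0↦2, 1↦3, 2↦0}, {0↦2, 1↦5, 2↦0}, {0↦4, 1↦3, 2↦0} (+1 more)

Answer: [R1]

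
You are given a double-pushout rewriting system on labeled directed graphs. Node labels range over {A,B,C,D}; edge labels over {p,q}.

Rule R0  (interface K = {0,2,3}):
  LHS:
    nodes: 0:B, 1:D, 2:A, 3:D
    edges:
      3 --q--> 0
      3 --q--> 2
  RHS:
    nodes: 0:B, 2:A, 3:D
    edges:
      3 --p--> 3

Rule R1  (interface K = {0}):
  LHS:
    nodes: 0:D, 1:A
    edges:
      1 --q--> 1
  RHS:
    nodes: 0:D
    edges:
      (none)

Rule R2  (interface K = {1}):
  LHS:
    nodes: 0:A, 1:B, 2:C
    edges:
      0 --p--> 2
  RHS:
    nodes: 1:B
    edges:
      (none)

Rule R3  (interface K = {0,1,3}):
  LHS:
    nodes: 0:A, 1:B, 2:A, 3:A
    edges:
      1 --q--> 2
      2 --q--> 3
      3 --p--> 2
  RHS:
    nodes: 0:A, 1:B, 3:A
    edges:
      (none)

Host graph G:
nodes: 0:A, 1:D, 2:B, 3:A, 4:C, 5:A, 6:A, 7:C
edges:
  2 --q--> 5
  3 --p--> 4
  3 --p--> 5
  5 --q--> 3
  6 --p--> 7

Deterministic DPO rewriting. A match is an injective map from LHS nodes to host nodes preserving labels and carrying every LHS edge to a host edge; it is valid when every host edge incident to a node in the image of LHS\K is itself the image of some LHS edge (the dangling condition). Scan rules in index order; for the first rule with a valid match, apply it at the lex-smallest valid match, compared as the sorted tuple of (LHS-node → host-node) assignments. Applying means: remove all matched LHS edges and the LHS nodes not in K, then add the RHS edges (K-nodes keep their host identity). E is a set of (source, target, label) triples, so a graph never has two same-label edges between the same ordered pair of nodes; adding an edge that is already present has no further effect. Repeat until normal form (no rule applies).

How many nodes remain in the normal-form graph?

start.  V:8 E:5  edges: 2-q->5 3-p->4 3-p->5 5-q->3 6-p->7
1. fire R2 via {0↦6, 1↦2, 2↦7}  →  V:6 E:4  edges: 2-q->5 3-p->4 3-p->5 5-q->3
2. fire R3 via {0↦0, 1↦2, 2↦5, 3↦3}  →  V:5 E:1  edges: 3-p->4
3. fire R2 via {0↦3, 1↦2, 2↦4}  →  V:3 E:0  edges: ∅
normal form: no rule applies after step 3
NF nodes: {0:A, 1:D, 2:B}

Answer: 3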